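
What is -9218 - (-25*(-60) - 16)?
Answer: -10702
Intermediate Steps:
-9218 - (-25*(-60) - 16) = -9218 - (1500 - 16) = -9218 - 1*1484 = -9218 - 1484 = -10702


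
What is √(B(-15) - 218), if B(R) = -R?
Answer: I*√203 ≈ 14.248*I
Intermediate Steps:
√(B(-15) - 218) = √(-1*(-15) - 218) = √(15 - 218) = √(-203) = I*√203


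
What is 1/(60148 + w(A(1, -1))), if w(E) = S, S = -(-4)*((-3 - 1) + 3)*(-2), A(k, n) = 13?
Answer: 1/60156 ≈ 1.6623e-5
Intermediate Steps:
S = 8 (S = -(-4)*(-4 + 3)*(-2) = -(-4)*(-1)*(-2) = -2*2*(-2) = -4*(-2) = 8)
w(E) = 8
1/(60148 + w(A(1, -1))) = 1/(60148 + 8) = 1/60156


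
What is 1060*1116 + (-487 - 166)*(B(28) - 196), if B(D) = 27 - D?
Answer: 1311601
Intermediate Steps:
1060*1116 + (-487 - 166)*(B(28) - 196) = 1060*1116 + (-487 - 166)*((27 - 1*28) - 196) = 1182960 - 653*((27 - 28) - 196) = 1182960 - 653*(-1 - 196) = 1182960 - 653*(-197) = 1182960 + 128641 = 1311601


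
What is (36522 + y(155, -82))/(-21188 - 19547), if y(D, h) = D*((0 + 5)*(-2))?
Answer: -34972/40735 ≈ -0.85852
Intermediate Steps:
y(D, h) = -10*D (y(D, h) = D*(5*(-2)) = D*(-10) = -10*D)
(36522 + y(155, -82))/(-21188 - 19547) = (36522 - 10*155)/(-21188 - 19547) = (36522 - 1550)/(-40735) = 34972*(-1/40735) = -34972/40735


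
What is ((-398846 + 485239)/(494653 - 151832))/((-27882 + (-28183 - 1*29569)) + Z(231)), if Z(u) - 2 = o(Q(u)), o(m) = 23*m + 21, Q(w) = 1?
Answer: -86393/29341363748 ≈ -2.9444e-6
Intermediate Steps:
o(m) = 21 + 23*m
Z(u) = 46 (Z(u) = 2 + (21 + 23*1) = 2 + (21 + 23) = 2 + 44 = 46)
((-398846 + 485239)/(494653 - 151832))/((-27882 + (-28183 - 1*29569)) + Z(231)) = ((-398846 + 485239)/(494653 - 151832))/((-27882 + (-28183 - 1*29569)) + 46) = (86393/342821)/((-27882 + (-28183 - 29569)) + 46) = (86393*(1/342821))/((-27882 - 57752) + 46) = 86393/(342821*(-85634 + 46)) = (86393/342821)/(-85588) = (86393/342821)*(-1/85588) = -86393/29341363748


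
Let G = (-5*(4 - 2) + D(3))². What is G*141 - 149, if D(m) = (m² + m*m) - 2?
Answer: 4927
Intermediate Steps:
D(m) = -2 + 2*m² (D(m) = (m² + m²) - 2 = 2*m² - 2 = -2 + 2*m²)
G = 36 (G = (-5*(4 - 2) + (-2 + 2*3²))² = (-5*2 + (-2 + 2*9))² = (-10 + (-2 + 18))² = (-10 + 16)² = 6² = 36)
G*141 - 149 = 36*141 - 149 = 5076 - 149 = 4927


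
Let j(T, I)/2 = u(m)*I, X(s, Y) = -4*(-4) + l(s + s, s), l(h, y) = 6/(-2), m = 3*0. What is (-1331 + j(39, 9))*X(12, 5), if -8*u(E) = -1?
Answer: -69095/4 ≈ -17274.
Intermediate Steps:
m = 0
u(E) = ⅛ (u(E) = -⅛*(-1) = ⅛)
l(h, y) = -3 (l(h, y) = 6*(-½) = -3)
X(s, Y) = 13 (X(s, Y) = -4*(-4) - 3 = 16 - 3 = 13)
j(T, I) = I/4 (j(T, I) = 2*(I/8) = I/4)
(-1331 + j(39, 9))*X(12, 5) = (-1331 + (¼)*9)*13 = (-1331 + 9/4)*13 = -5315/4*13 = -69095/4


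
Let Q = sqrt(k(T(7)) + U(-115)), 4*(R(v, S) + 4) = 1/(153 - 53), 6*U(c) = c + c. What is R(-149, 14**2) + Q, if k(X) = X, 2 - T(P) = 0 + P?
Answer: -1599/400 + I*sqrt(390)/3 ≈ -3.9975 + 6.5828*I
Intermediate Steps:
T(P) = 2 - P (T(P) = 2 - (0 + P) = 2 - P)
U(c) = c/3 (U(c) = (c + c)/6 = (2*c)/6 = c/3)
R(v, S) = -1599/400 (R(v, S) = -4 + 1/(4*(153 - 53)) = -4 + (1/4)/100 = -4 + (1/4)*(1/100) = -4 + 1/400 = -1599/400)
Q = I*sqrt(390)/3 (Q = sqrt((2 - 1*7) + (1/3)*(-115)) = sqrt((2 - 7) - 115/3) = sqrt(-5 - 115/3) = sqrt(-130/3) = I*sqrt(390)/3 ≈ 6.5828*I)
R(-149, 14**2) + Q = -1599/400 + I*sqrt(390)/3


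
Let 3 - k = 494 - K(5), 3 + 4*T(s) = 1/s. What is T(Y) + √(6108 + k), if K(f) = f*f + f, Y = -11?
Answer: -17/22 + √5647 ≈ 74.374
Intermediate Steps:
T(s) = -¾ + 1/(4*s)
K(f) = f + f² (K(f) = f² + f = f + f²)
k = -461 (k = 3 - (494 - 5*(1 + 5)) = 3 - (494 - 5*6) = 3 - (494 - 1*30) = 3 - (494 - 30) = 3 - 1*464 = 3 - 464 = -461)
T(Y) + √(6108 + k) = (¼)*(1 - 3*(-11))/(-11) + √(6108 - 461) = (¼)*(-1/11)*(1 + 33) + √5647 = (¼)*(-1/11)*34 + √5647 = -17/22 + √5647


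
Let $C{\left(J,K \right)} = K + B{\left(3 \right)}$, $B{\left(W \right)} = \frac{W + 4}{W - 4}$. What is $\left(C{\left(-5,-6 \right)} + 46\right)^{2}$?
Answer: $1089$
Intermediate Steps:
$B{\left(W \right)} = \frac{4 + W}{-4 + W}$
$C{\left(J,K \right)} = -7 + K$ ($C{\left(J,K \right)} = K + \frac{4 + 3}{-4 + 3} = K + \frac{1}{-1} \cdot 7 = K - 7 = -7 + K$)
$\left(C{\left(-5,-6 \right)} + 46\right)^{2} = \left(\left(-7 - 6\right) + 46\right)^{2} = \left(-13 + 46\right)^{2} = 33^{2} = 1089$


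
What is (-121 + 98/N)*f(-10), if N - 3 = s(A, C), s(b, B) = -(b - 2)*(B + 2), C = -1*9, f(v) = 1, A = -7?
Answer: -3679/30 ≈ -122.63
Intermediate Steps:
C = -9
s(b, B) = -(-2 + b)*(2 + B)
N = -60 (N = 3 + (4 - 2*(-7) + 2*(-9) - 1*(-9)*(-7)) = 3 + (4 + 14 - 18 - 63) = 3 - 63 = -60)
(-121 + 98/N)*f(-10) = (-121 + 98/(-60))*1 = (-121 + 98*(-1/60))*1 = (-121 - 49/30)*1 = -3679/30*1 = -3679/30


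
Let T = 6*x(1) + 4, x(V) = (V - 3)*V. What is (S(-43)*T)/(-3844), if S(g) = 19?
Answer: 38/961 ≈ 0.039542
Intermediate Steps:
x(V) = V*(-3 + V) (x(V) = (-3 + V)*V = V*(-3 + V))
T = -8 (T = 6*(1*(-3 + 1)) + 4 = 6*(1*(-2)) + 4 = 6*(-2) + 4 = -12 + 4 = -8)
(S(-43)*T)/(-3844) = (19*(-8))/(-3844) = -152*(-1/3844) = 38/961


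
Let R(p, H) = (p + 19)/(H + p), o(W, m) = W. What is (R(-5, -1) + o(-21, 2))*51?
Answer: -1190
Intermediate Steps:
R(p, H) = (19 + p)/(H + p)
(R(-5, -1) + o(-21, 2))*51 = ((19 - 5)/(-1 - 5) - 21)*51 = (14/(-6) - 21)*51 = (-⅙*14 - 21)*51 = (-7/3 - 21)*51 = -70/3*51 = -1190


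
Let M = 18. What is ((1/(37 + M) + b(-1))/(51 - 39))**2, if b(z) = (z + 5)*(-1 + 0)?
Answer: 5329/48400 ≈ 0.11010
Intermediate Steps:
b(z) = -5 - z (b(z) = (5 + z)*(-1) = -5 - z)
((1/(37 + M) + b(-1))/(51 - 39))**2 = ((1/(37 + 18) + (-5 - 1*(-1)))/(51 - 39))**2 = ((1/55 + (-5 + 1))/12)**2 = ((1/55 - 4)*(1/12))**2 = (-219/55*1/12)**2 = (-73/220)**2 = 5329/48400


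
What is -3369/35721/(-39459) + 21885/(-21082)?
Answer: -10282387804919/9905131314666 ≈ -1.0381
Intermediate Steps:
-3369/35721/(-39459) + 21885/(-21082) = -3369*1/35721*(-1/39459) + 21885*(-1/21082) = -1123/11907*(-1/39459) - 21885/21082 = 1123/469838313 - 21885/21082 = -10282387804919/9905131314666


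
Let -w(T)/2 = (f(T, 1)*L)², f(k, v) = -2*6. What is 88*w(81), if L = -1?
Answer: -25344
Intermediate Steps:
f(k, v) = -12
w(T) = -288 (w(T) = -2*(-12*(-1))² = -2*12² = -2*144 = -288)
88*w(81) = 88*(-288) = -25344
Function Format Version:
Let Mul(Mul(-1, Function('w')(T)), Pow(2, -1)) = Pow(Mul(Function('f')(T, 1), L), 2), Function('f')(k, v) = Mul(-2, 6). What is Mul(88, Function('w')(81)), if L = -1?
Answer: -25344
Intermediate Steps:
Function('f')(k, v) = -12
Function('w')(T) = -288 (Function('w')(T) = Mul(-2, Pow(Mul(-12, -1), 2)) = Mul(-2, Pow(12, 2)) = Mul(-2, 144) = -288)
Mul(88, Function('w')(81)) = Mul(88, -288) = -25344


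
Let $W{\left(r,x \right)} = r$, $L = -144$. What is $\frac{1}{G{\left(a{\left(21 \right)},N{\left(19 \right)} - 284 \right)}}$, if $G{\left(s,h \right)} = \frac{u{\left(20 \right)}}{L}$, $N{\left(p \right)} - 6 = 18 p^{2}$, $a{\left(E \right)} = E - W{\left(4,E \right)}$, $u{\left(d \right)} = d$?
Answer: $- \frac{36}{5} \approx -7.2$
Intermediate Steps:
$a{\left(E \right)} = -4 + E$ ($a{\left(E \right)} = E - 4 = -4 + E$)
$N{\left(p \right)} = 6 + 18 p^{2}$
$G{\left(s,h \right)} = - \frac{5}{36}$ ($G{\left(s,h \right)} = \frac{20}{-144} = 20 \left(- \frac{1}{144}\right) = - \frac{5}{36}$)
$\frac{1}{G{\left(a{\left(21 \right)},N{\left(19 \right)} - 284 \right)}} = \frac{1}{- \frac{5}{36}} = - \frac{36}{5}$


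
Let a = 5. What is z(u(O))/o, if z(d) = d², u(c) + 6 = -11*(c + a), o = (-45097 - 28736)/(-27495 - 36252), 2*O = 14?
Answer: 404665956/24611 ≈ 16442.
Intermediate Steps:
O = 7 (O = (½)*14 = 7)
o = 24611/21249 (o = -73833/(-63747) = -73833*(-1/63747) = 24611/21249 ≈ 1.1582)
u(c) = -61 - 11*c (u(c) = -6 - 11*(c + 5) = -6 - 11*(5 + c) = -6 + (-55 - 11*c) = -61 - 11*c)
z(u(O))/o = (-61 - 11*7)²/(24611/21249) = (-61 - 77)²*(21249/24611) = (-138)²*(21249/24611) = 19044*(21249/24611) = 404665956/24611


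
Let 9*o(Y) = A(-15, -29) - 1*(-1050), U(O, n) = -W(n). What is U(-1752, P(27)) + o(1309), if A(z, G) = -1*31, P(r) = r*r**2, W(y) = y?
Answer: -176128/9 ≈ -19570.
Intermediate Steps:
P(r) = r**3
U(O, n) = -n
A(z, G) = -31
o(Y) = 1019/9 (o(Y) = (-31 - 1*(-1050))/9 = (-31 + 1050)/9 = (1/9)*1019 = 1019/9)
U(-1752, P(27)) + o(1309) = -1*27**3 + 1019/9 = -1*19683 + 1019/9 = -19683 + 1019/9 = -176128/9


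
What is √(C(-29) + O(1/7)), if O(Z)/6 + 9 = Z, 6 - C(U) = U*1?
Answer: I*√889/7 ≈ 4.2594*I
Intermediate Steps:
C(U) = 6 - U
O(Z) = -54 + 6*Z
√(C(-29) + O(1/7)) = √((6 - 1*(-29)) + (-54 + 6/7)) = √((6 + 29) + (-54 + 6*(⅐))) = √(35 + (-54 + 6/7)) = √(35 - 372/7) = √(-127/7) = I*√889/7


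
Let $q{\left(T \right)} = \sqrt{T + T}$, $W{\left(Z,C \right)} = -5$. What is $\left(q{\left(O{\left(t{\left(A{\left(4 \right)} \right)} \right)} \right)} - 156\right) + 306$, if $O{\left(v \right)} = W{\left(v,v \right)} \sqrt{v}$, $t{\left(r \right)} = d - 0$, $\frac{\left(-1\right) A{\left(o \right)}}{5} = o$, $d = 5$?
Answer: $150 + i \sqrt{2} \cdot 5^{\frac{3}{4}} \approx 150.0 + 4.7287 i$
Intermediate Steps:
$A{\left(o \right)} = - 5 o$
$t{\left(r \right)} = 5$ ($t{\left(r \right)} = 5 - 0 = 5 + 0 = 5$)
$O{\left(v \right)} = - 5 \sqrt{v}$
$q{\left(T \right)} = \sqrt{2} \sqrt{T}$ ($q{\left(T \right)} = \sqrt{2 T} = \sqrt{2} \sqrt{T}$)
$\left(q{\left(O{\left(t{\left(A{\left(4 \right)} \right)} \right)} \right)} - 156\right) + 306 = \left(\sqrt{2} \sqrt{- 5 \sqrt{5}} - 156\right) + 306 = \left(\sqrt{2} i 5^{\frac{3}{4}} - 156\right) + 306 = \left(i \sqrt{2} \cdot 5^{\frac{3}{4}} - 156\right) + 306 = \left(-156 + i \sqrt{2} \cdot 5^{\frac{3}{4}}\right) + 306 = 150 + i \sqrt{2} \cdot 5^{\frac{3}{4}}$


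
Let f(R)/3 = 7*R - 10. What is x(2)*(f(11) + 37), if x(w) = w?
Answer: 476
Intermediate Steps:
f(R) = -30 + 21*R (f(R) = 3*(7*R - 10) = 3*(-10 + 7*R) = -30 + 21*R)
x(2)*(f(11) + 37) = 2*((-30 + 21*11) + 37) = 2*((-30 + 231) + 37) = 2*(201 + 37) = 2*238 = 476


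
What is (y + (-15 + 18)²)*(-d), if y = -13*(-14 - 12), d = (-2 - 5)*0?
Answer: 0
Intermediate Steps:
d = 0 (d = -7*0 = 0)
y = 338 (y = -13*(-26) = 338)
(y + (-15 + 18)²)*(-d) = (338 + (-15 + 18)²)*(-1*0) = (338 + 3²)*0 = (338 + 9)*0 = 347*0 = 0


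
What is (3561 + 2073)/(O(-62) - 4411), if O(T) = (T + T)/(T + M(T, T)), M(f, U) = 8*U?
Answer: -50706/39697 ≈ -1.2773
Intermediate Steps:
O(T) = 2/9 (O(T) = (T + T)/(T + 8*T) = (2*T)/((9*T)) = (2*T)*(1/(9*T)) = 2/9)
(3561 + 2073)/(O(-62) - 4411) = (3561 + 2073)/(2/9 - 4411) = 5634/(-39697/9) = 5634*(-9/39697) = -50706/39697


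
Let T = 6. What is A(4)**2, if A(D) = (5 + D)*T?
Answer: 2916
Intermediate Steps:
A(D) = 30 + 6*D (A(D) = (5 + D)*6 = 30 + 6*D)
A(4)**2 = (30 + 6*4)**2 = (30 + 24)**2 = 54**2 = 2916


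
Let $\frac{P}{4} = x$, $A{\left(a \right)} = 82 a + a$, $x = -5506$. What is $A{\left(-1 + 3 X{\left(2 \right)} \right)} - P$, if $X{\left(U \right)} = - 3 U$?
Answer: $20447$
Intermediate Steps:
$A{\left(a \right)} = 83 a$
$P = -22024$ ($P = 4 \left(-5506\right) = -22024$)
$A{\left(-1 + 3 X{\left(2 \right)} \right)} - P = 83 \left(-1 + 3 \left(\left(-3\right) 2\right)\right) - -22024 = 83 \left(-1 + 3 \left(-6\right)\right) + 22024 = 83 \left(-1 - 18\right) + 22024 = 83 \left(-19\right) + 22024 = -1577 + 22024 = 20447$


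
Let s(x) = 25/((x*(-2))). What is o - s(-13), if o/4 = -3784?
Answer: -393561/26 ≈ -15137.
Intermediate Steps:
s(x) = -25/(2*x) (s(x) = 25/((-2*x)) = 25*(-1/(2*x)) = -25/(2*x))
o = -15136 (o = 4*(-3784) = -15136)
o - s(-13) = -15136 - (-25)/(2*(-13)) = -15136 - (-25)*(-1)/(2*13) = -15136 - 1*25/26 = -15136 - 25/26 = -393561/26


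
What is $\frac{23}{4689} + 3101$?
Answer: $\frac{14540612}{4689} \approx 3101.0$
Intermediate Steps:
$\frac{23}{4689} + 3101 = \frac{14540612}{4689}$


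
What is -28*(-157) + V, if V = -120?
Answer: 4276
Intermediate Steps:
-28*(-157) + V = -28*(-157) - 120 = 4396 - 120 = 4276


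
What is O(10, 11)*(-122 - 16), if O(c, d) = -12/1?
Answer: 1656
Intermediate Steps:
O(c, d) = -12 (O(c, d) = -12*1 = -12)
O(10, 11)*(-122 - 16) = -12*(-122 - 16) = -12*(-138) = 1656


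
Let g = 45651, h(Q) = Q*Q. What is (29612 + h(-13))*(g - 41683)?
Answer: 118171008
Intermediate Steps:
h(Q) = Q²
(29612 + h(-13))*(g - 41683) = (29612 + (-13)²)*(45651 - 41683) = (29612 + 169)*3968 = 29781*3968 = 118171008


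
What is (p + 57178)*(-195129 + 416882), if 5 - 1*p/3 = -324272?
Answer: 228407585777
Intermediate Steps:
p = 972831 (p = 15 - 3*(-324272) = 15 + 972816 = 972831)
(p + 57178)*(-195129 + 416882) = (972831 + 57178)*(-195129 + 416882) = 1030009*221753 = 228407585777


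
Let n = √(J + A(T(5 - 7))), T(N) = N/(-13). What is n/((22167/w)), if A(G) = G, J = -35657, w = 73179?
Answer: 8131*I*√6026007/32019 ≈ 623.38*I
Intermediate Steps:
T(N) = -N/13 (T(N) = N*(-1/13) = -N/13)
n = I*√6026007/13 (n = √(-35657 - (5 - 7)/13) = √(-35657 - 1/13*(-2)) = √(-35657 + 2/13) = √(-463539/13) = I*√6026007/13 ≈ 188.83*I)
n/((22167/w)) = (I*√6026007/13)/((22167/73179)) = (I*√6026007/13)/((22167*(1/73179))) = (I*√6026007/13)/(2463/8131) = (I*√6026007/13)*(8131/2463) = 8131*I*√6026007/32019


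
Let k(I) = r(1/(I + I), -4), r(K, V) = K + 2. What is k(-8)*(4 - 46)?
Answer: -651/8 ≈ -81.375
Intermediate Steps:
r(K, V) = 2 + K
k(I) = 2 + 1/(2*I) (k(I) = 2 + 1/(I + I) = 2 + 1/(2*I))
k(-8)*(4 - 46) = (2 + (½)/(-8))*(4 - 46) = (2 + (½)*(-⅛))*(-42) = (2 - 1/16)*(-42) = (31/16)*(-42) = -651/8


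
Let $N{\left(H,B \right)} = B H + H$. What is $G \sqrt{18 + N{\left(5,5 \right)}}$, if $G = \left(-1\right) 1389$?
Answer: $- 5556 \sqrt{3} \approx -9623.3$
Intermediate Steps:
$N{\left(H,B \right)} = H + B H$
$G = -1389$
$G \sqrt{18 + N{\left(5,5 \right)}} = - 1389 \sqrt{18 + 5 \left(1 + 5\right)} = - 1389 \sqrt{18 + 5 \cdot 6} = - 1389 \sqrt{18 + 30} = - 1389 \sqrt{48} = - 1389 \cdot 4 \sqrt{3} = - 5556 \sqrt{3}$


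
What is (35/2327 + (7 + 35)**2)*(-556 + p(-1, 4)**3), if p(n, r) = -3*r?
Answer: -9375507092/2327 ≈ -4.0290e+6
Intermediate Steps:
(35/2327 + (7 + 35)**2)*(-556 + p(-1, 4)**3) = (35/2327 + (7 + 35)**2)*(-556 + (-3*4)**3) = (35*(1/2327) + 42**2)*(-556 + (-12)**3) = (35/2327 + 1764)*(-556 - 1728) = (4104863/2327)*(-2284) = -9375507092/2327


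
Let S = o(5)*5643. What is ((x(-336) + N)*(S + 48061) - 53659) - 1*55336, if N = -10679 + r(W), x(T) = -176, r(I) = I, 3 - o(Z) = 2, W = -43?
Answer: -585375187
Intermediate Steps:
o(Z) = 1 (o(Z) = 3 - 1*2 = 3 - 2 = 1)
S = 5643 (S = 1*5643 = 5643)
N = -10722 (N = -10679 - 43 = -10722)
((x(-336) + N)*(S + 48061) - 53659) - 1*55336 = ((-176 - 10722)*(5643 + 48061) - 53659) - 1*55336 = (-10898*53704 - 53659) - 55336 = (-585266192 - 53659) - 55336 = -585319851 - 55336 = -585375187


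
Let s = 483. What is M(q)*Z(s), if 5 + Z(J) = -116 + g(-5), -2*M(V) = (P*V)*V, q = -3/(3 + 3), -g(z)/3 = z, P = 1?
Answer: 53/4 ≈ 13.250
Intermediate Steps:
g(z) = -3*z
q = -1/2 (q = -3/6 = -3*1/6 = -1/2 ≈ -0.50000)
M(V) = -V**2/2 (M(V) = -1*V*V/2 = -V*V/2 = -V**2/2)
Z(J) = -106 (Z(J) = -5 + (-116 - 3*(-5)) = -5 + (-116 + 15) = -5 - 101 = -106)
M(q)*Z(s) = -(-1/2)**2/2*(-106) = -1/2*1/4*(-106) = -1/8*(-106) = 53/4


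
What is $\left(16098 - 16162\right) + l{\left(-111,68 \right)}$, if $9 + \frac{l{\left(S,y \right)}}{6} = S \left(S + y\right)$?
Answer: $28520$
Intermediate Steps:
$l{\left(S,y \right)} = -54 + 6 S \left(S + y\right)$
$\left(16098 - 16162\right) + l{\left(-111,68 \right)} = \left(16098 - 16162\right) + \left(-54 + 6 \left(-111\right)^{2} + 6 \left(-111\right) 68\right) = -64 - -28584 = -64 + 28584 = 28520$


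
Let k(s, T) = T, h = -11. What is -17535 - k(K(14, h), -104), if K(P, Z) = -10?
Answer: -17431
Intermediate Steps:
-17535 - k(K(14, h), -104) = -17535 - 1*(-104) = -17535 + 104 = -17431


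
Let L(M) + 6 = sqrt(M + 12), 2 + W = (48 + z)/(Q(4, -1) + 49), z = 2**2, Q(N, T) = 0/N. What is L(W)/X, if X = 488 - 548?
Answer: 1/10 - sqrt(542)/420 ≈ 0.044569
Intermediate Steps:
Q(N, T) = 0
z = 4
W = -46/49 (W = -2 + (48 + 4)/(0 + 49) = -2 + 52/49 = -46/49 ≈ -0.93878)
L(M) = -6 + sqrt(12 + M) (L(M) = -6 + sqrt(M + 12) = -6 + sqrt(12 + M))
X = -60
L(W)/X = (-6 + sqrt(12 - 46/49))/(-60) = (-6 + sqrt(542/49))*(-1/60) = (-6 + sqrt(542)/7)*(-1/60) = 1/10 - sqrt(542)/420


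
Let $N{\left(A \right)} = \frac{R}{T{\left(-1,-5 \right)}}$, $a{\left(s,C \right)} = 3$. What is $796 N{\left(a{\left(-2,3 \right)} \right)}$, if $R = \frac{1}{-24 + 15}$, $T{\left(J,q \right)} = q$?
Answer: $\frac{796}{45} \approx 17.689$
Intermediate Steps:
$R = - \frac{1}{9}$ ($R = \frac{1}{-9} = - \frac{1}{9} \approx -0.11111$)
$N{\left(A \right)} = \frac{1}{45}$ ($N{\left(A \right)} = - \frac{1}{9 \left(-5\right)} = \left(- \frac{1}{9}\right) \left(- \frac{1}{5}\right) = \frac{1}{45}$)
$796 N{\left(a{\left(-2,3 \right)} \right)} = 796 \cdot \frac{1}{45} = \frac{796}{45}$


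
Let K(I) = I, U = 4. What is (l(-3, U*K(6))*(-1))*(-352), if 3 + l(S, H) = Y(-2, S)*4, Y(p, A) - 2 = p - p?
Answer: 1760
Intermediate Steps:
Y(p, A) = 2 (Y(p, A) = 2 + (p - p) = 2 + 0 = 2)
l(S, H) = 5 (l(S, H) = -3 + 2*4 = -3 + 8 = 5)
(l(-3, U*K(6))*(-1))*(-352) = (5*(-1))*(-352) = -5*(-352) = 1760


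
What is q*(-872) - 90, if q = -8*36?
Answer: 251046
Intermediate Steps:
q = -288
q*(-872) - 90 = -288*(-872) - 90 = 251136 - 90 = 251046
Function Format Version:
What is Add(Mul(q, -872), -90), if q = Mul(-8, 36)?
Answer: 251046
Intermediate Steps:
q = -288
Add(Mul(q, -872), -90) = Add(Mul(-288, -872), -90) = Add(251136, -90) = 251046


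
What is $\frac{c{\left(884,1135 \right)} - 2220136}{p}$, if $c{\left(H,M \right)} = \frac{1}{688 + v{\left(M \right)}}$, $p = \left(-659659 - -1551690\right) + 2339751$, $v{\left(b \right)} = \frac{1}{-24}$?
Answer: $- \frac{18328332736}{26679976301} \approx -0.68697$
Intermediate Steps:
$v{\left(b \right)} = - \frac{1}{24}$
$p = 3231782$ ($p = \left(-659659 + 1551690\right) + 2339751 = 892031 + 2339751 = 3231782$)
$c{\left(H,M \right)} = \frac{24}{16511}$ ($c{\left(H,M \right)} = \frac{1}{688 - \frac{1}{24}} = \frac{1}{\frac{16511}{24}} = \frac{24}{16511}$)
$\frac{c{\left(884,1135 \right)} - 2220136}{p} = \frac{\frac{24}{16511} - 2220136}{3231782} = \left(- \frac{36656665472}{16511}\right) \frac{1}{3231782} = - \frac{18328332736}{26679976301}$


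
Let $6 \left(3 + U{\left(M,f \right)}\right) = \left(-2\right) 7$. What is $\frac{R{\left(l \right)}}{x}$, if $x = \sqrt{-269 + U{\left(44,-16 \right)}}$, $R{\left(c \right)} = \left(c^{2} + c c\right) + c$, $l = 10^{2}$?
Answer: $- \frac{20100 i \sqrt{2469}}{823} \approx - 1213.5 i$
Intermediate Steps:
$l = 100$
$U{\left(M,f \right)} = - \frac{16}{3}$ ($U{\left(M,f \right)} = -3 + \frac{\left(-2\right) 7}{6} = -3 + \frac{1}{6} \left(-14\right) = -3 - \frac{7}{3} = - \frac{16}{3}$)
$R{\left(c \right)} = c + 2 c^{2}$ ($R{\left(c \right)} = \left(c^{2} + c^{2}\right) + c = 2 c^{2} + c = c + 2 c^{2}$)
$x = \frac{i \sqrt{2469}}{3}$ ($x = \sqrt{-269 - \frac{16}{3}} = \sqrt{- \frac{823}{3}} = \frac{i \sqrt{2469}}{3} \approx 16.563 i$)
$\frac{R{\left(l \right)}}{x} = \frac{100 \left(1 + 2 \cdot 100\right)}{\frac{1}{3} i \sqrt{2469}} = 100 \left(1 + 200\right) \left(- \frac{i \sqrt{2469}}{823}\right) = 100 \cdot 201 \left(- \frac{i \sqrt{2469}}{823}\right) = 20100 \left(- \frac{i \sqrt{2469}}{823}\right) = - \frac{20100 i \sqrt{2469}}{823}$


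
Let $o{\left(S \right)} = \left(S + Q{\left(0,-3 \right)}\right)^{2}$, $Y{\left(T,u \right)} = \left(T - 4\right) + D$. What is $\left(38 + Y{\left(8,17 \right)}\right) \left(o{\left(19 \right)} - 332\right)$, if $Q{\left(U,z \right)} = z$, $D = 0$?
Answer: $-3192$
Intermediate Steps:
$Y{\left(T,u \right)} = -4 + T$ ($Y{\left(T,u \right)} = \left(T - 4\right) + 0 = \left(-4 + T\right) + 0 = -4 + T$)
$o{\left(S \right)} = \left(-3 + S\right)^{2}$ ($o{\left(S \right)} = \left(S - 3\right)^{2} = \left(-3 + S\right)^{2}$)
$\left(38 + Y{\left(8,17 \right)}\right) \left(o{\left(19 \right)} - 332\right) = \left(38 + \left(-4 + 8\right)\right) \left(\left(-3 + 19\right)^{2} - 332\right) = \left(38 + 4\right) \left(16^{2} - 332\right) = 42 \left(256 - 332\right) = 42 \left(-76\right) = -3192$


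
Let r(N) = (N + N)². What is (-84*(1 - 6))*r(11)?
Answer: 203280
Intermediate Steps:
r(N) = 4*N² (r(N) = (2*N)² = 4*N²)
(-84*(1 - 6))*r(11) = (-84*(1 - 6))*(4*11²) = (-84*(-5))*(4*121) = 420*484 = 203280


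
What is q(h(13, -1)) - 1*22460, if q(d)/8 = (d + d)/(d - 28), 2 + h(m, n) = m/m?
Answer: -651324/29 ≈ -22459.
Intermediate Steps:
h(m, n) = -1 (h(m, n) = -2 + m/m = -2 + 1 = -1)
q(d) = 16*d/(-28 + d) (q(d) = 8*((d + d)/(d - 28)) = 8*((2*d)/(-28 + d)) = 8*(2*d/(-28 + d)) = 16*d/(-28 + d))
q(h(13, -1)) - 1*22460 = 16*(-1)/(-28 - 1) - 1*22460 = 16*(-1)/(-29) - 22460 = 16*(-1)*(-1/29) - 22460 = 16/29 - 22460 = -651324/29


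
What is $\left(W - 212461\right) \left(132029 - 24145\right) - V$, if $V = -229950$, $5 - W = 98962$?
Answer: $-33596789562$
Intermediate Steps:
$W = -98957$ ($W = 5 - 98962 = -98957$)
$\left(W - 212461\right) \left(132029 - 24145\right) - V = \left(-98957 - 212461\right) \left(132029 - 24145\right) - -229950 = \left(-311418\right) 107884 + 229950 = -33597019512 + 229950 = -33596789562$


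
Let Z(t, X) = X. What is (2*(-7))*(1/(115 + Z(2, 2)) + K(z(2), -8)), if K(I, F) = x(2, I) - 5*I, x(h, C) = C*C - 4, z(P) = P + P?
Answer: 13090/117 ≈ 111.88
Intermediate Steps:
z(P) = 2*P
x(h, C) = -4 + C**2 (x(h, C) = C**2 - 4 = -4 + C**2)
K(I, F) = -4 + I**2 - 5*I (K(I, F) = (-4 + I**2) - 5*I = -4 + I**2 - 5*I)
(2*(-7))*(1/(115 + Z(2, 2)) + K(z(2), -8)) = (2*(-7))*(1/(115 + 2) + (-4 + (2*2)**2 - 10*2)) = -14*(1/117 + (-4 + 4**2 - 5*4)) = -14*(1/117 + (-4 + 16 - 20)) = -14*(1/117 - 8) = -14*(-935/117) = 13090/117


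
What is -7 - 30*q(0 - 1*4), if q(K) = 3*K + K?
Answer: 473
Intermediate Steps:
q(K) = 4*K
-7 - 30*q(0 - 1*4) = -7 - 120*(0 - 1*4) = -7 - 120*(0 - 4) = -7 - 120*(-4) = -7 - 30*(-16) = -7 + 480 = 473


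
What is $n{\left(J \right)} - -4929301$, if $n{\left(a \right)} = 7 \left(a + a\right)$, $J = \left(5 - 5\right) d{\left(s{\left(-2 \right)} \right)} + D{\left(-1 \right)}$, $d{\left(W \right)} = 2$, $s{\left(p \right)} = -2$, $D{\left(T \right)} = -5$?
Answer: $4929231$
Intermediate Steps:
$J = -5$ ($J = \left(5 - 5\right) 2 - 5 = 0 \cdot 2 - 5 = 0 - 5 = -5$)
$n{\left(a \right)} = 14 a$ ($n{\left(a \right)} = 7 \cdot 2 a = 14 a$)
$n{\left(J \right)} - -4929301 = 14 \left(-5\right) - -4929301 = -70 + 4929301 = 4929231$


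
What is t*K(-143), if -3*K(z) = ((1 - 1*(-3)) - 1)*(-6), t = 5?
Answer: 30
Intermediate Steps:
K(z) = 6 (K(z) = -((1 - 1*(-3)) - 1)*(-6)/3 = -((1 + 3) - 1)*(-6)/3 = -(4 - 1)*(-6)/3 = -(-6) = -⅓*(-18) = 6)
t*K(-143) = 5*6 = 30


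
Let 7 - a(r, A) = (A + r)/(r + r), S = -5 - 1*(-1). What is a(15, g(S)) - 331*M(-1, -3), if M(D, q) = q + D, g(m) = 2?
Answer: 39913/30 ≈ 1330.4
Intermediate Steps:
S = -4 (S = -5 + 1 = -4)
M(D, q) = D + q
a(r, A) = 7 - (A + r)/(2*r) (a(r, A) = 7 - (A + r)/(r + r) = 7 - (A + r)/(2*r))
a(15, g(S)) - 331*M(-1, -3) = (1/2)*(-1*2 + 13*15)/15 - 331*(-1 - 3) = (1/2)*(1/15)*(-2 + 195) - 331*(-4) = (1/2)*(1/15)*193 + 1324 = 193/30 + 1324 = 39913/30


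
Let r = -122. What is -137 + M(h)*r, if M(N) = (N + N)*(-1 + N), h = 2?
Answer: -625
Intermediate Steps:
M(N) = 2*N*(-1 + N) (M(N) = (2*N)*(-1 + N) = 2*N*(-1 + N))
-137 + M(h)*r = -137 + (2*2*(-1 + 2))*(-122) = -137 + (2*2*1)*(-122) = -137 + 4*(-122) = -137 - 488 = -625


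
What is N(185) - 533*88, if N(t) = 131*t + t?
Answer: -22484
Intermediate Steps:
N(t) = 132*t
N(185) - 533*88 = 132*185 - 533*88 = 24420 - 46904 = -22484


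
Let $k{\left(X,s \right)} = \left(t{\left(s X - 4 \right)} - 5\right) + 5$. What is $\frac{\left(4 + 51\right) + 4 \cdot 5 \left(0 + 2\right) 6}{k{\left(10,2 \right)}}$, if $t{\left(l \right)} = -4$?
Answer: $- \frac{295}{4} \approx -73.75$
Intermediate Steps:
$k{\left(X,s \right)} = -4$ ($k{\left(X,s \right)} = \left(-4 - 5\right) + 5 = -9 + 5 = -4$)
$\frac{\left(4 + 51\right) + 4 \cdot 5 \left(0 + 2\right) 6}{k{\left(10,2 \right)}} = \frac{\left(4 + 51\right) + 4 \cdot 5 \left(0 + 2\right) 6}{-4} = \left(55 + 4 \cdot 5 \cdot 2 \cdot 6\right) \left(- \frac{1}{4}\right) = \left(55 + 4 \cdot 10 \cdot 6\right) \left(- \frac{1}{4}\right) = \left(55 + 40 \cdot 6\right) \left(- \frac{1}{4}\right) = \left(55 + 240\right) \left(- \frac{1}{4}\right) = 295 \left(- \frac{1}{4}\right) = - \frac{295}{4}$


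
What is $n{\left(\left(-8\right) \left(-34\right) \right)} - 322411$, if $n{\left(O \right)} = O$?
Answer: $-322139$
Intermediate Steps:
$n{\left(\left(-8\right) \left(-34\right) \right)} - 322411 = \left(-8\right) \left(-34\right) - 322411 = 272 - 322411 = -322139$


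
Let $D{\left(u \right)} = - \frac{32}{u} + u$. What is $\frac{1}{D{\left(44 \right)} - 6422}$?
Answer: $- \frac{11}{70166} \approx -0.00015677$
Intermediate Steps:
$D{\left(u \right)} = u - \frac{32}{u}$
$\frac{1}{D{\left(44 \right)} - 6422} = \frac{1}{\left(44 - \frac{32}{44}\right) - 6422} = \frac{1}{\left(44 - \frac{8}{11}\right) - 6422} = \frac{1}{\frac{476}{11} - 6422} = \frac{1}{- \frac{70166}{11}} = - \frac{11}{70166}$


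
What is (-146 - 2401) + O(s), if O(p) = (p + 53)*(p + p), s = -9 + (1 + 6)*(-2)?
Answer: -3927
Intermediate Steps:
s = -23 (s = -9 + 7*(-2) = -9 - 14 = -23)
O(p) = 2*p*(53 + p) (O(p) = (53 + p)*(2*p) = 2*p*(53 + p))
(-146 - 2401) + O(s) = (-146 - 2401) + 2*(-23)*(53 - 23) = -2547 + 2*(-23)*30 = -2547 - 1380 = -3927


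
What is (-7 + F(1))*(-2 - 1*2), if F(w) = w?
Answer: 24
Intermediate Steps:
(-7 + F(1))*(-2 - 1*2) = (-7 + 1)*(-2 - 1*2) = -6*(-2 - 2) = -6*(-4) = 24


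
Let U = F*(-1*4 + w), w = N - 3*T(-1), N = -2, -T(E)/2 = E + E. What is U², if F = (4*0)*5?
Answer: 0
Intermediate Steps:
T(E) = -4*E (T(E) = -2*(E + E) = -4*E)
F = 0 (F = 0*5 = 0)
w = -14 (w = -2 - (-12)*(-1) = -2 - 3*4 = -2 - 12 = -14)
U = 0 (U = 0*(-1*4 - 14) = 0*(-4 - 14) = 0*(-18) = 0)
U² = 0² = 0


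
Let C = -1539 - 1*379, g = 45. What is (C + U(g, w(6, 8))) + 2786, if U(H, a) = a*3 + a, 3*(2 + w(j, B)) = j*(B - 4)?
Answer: 892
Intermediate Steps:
w(j, B) = -2 + j*(-4 + B)/3 (w(j, B) = -2 + (j*(B - 4))/3 = -2 + (j*(-4 + B))/3 = -2 + j*(-4 + B)/3)
U(H, a) = 4*a (U(H, a) = 3*a + a = 4*a)
C = -1918 (C = -1539 - 379 = -1918)
(C + U(g, w(6, 8))) + 2786 = (-1918 + 4*(-2 - 4/3*6 + (1/3)*8*6)) + 2786 = (-1918 + 4*(-2 - 8 + 16)) + 2786 = (-1918 + 4*6) + 2786 = (-1918 + 24) + 2786 = -1894 + 2786 = 892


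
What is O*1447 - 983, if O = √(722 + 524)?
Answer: -983 + 1447*√1246 ≈ 50094.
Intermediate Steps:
O = √1246 ≈ 35.299
O*1447 - 983 = √1246*1447 - 983 = 1447*√1246 - 983 = -983 + 1447*√1246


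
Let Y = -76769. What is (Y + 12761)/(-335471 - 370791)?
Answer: 32004/353131 ≈ 0.090629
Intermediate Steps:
(Y + 12761)/(-335471 - 370791) = (-76769 + 12761)/(-335471 - 370791) = -64008/(-706262) = -64008*(-1/706262) = 32004/353131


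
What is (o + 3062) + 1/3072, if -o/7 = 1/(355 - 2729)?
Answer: 11165484707/3646464 ≈ 3062.0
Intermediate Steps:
o = 7/2374 (o = -7/(355 - 2729) = -7/(-2374) = -7*(-1/2374) = 7/2374 ≈ 0.0029486)
(o + 3062) + 1/3072 = (7/2374 + 3062) + 1/3072 = 7269195/2374 + 1/3072 = 11165484707/3646464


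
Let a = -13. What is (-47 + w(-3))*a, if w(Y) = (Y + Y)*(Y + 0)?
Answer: 377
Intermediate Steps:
w(Y) = 2*Y**2 (w(Y) = (2*Y)*Y = 2*Y**2)
(-47 + w(-3))*a = (-47 + 2*(-3)**2)*(-13) = (-47 + 2*9)*(-13) = (-47 + 18)*(-13) = -29*(-13) = 377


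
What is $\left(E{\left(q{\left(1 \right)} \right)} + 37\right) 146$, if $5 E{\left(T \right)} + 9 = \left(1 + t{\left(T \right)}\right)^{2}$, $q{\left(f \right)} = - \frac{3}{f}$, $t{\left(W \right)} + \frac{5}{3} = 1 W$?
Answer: $\frac{49786}{9} \approx 5531.8$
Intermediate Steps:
$t{\left(W \right)} = - \frac{5}{3} + W$ ($t{\left(W \right)} = - \frac{5}{3} + 1 W = - \frac{5}{3} + W$)
$E{\left(T \right)} = - \frac{9}{5} + \frac{\left(- \frac{2}{3} + T\right)^{2}}{5}$ ($E{\left(T \right)} = - \frac{9}{5} + \frac{\left(1 + \left(- \frac{5}{3} + T\right)\right)^{2}}{5} = - \frac{9}{5} + \frac{\left(- \frac{2}{3} + T\right)^{2}}{5}$)
$\left(E{\left(q{\left(1 \right)} \right)} + 37\right) 146 = \left(\left(- \frac{9}{5} + \frac{\left(-2 + 3 \left(- \frac{3}{1}\right)\right)^{2}}{45}\right) + 37\right) 146 = \left(\left(- \frac{9}{5} + \frac{\left(-2 + 3 \left(\left(-3\right) 1\right)\right)^{2}}{45}\right) + 37\right) 146 = \left(\left(- \frac{9}{5} + \frac{\left(-2 + 3 \left(-3\right)\right)^{2}}{45}\right) + 37\right) 146 = \left(\left(- \frac{9}{5} + \frac{\left(-2 - 9\right)^{2}}{45}\right) + 37\right) 146 = \left(\left(- \frac{9}{5} + \frac{\left(-11\right)^{2}}{45}\right) + 37\right) 146 = \left(\left(- \frac{9}{5} + \frac{1}{45} \cdot 121\right) + 37\right) 146 = \left(\left(- \frac{9}{5} + \frac{121}{45}\right) + 37\right) 146 = \left(\frac{8}{9} + 37\right) 146 = \frac{341}{9} \cdot 146 = \frac{49786}{9}$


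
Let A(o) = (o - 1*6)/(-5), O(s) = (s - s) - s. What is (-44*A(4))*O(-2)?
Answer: -176/5 ≈ -35.200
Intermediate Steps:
O(s) = -s (O(s) = 0 - s = -s)
A(o) = 6/5 - o/5 (A(o) = (o - 6)*(-1/5) = (-6 + o)*(-1/5) = 6/5 - o/5)
(-44*A(4))*O(-2) = (-44*(6/5 - 1/5*4))*(-1*(-2)) = -44*(6/5 - 4/5)*2 = -44*2/5*2 = -88/5*2 = -176/5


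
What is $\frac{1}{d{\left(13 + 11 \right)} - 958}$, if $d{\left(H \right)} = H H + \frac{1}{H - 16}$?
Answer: $- \frac{8}{3055} \approx -0.0026187$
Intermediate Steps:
$d{\left(H \right)} = H^{2} + \frac{1}{-16 + H}$
$\frac{1}{d{\left(13 + 11 \right)} - 958} = \frac{1}{\frac{1 + \left(13 + 11\right)^{3} - 16 \left(13 + 11\right)^{2}}{-16 + \left(13 + 11\right)} - 958} = \frac{1}{\frac{1 + 24^{3} - 16 \cdot 24^{2}}{-16 + 24} - 958} = \frac{1}{\frac{1 + 13824 - 9216}{8} - 958} = \frac{1}{\frac{1}{8} \cdot 4609 - 958} = \frac{1}{\frac{4609}{8} - 958} = \frac{1}{- \frac{3055}{8}} = - \frac{8}{3055}$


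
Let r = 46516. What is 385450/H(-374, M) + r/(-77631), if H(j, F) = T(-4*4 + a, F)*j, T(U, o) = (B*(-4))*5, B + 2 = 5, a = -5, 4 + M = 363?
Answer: 962634997/58067988 ≈ 16.578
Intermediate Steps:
M = 359 (M = -4 + 363 = 359)
B = 3 (B = -2 + 5 = 3)
T(U, o) = -60 (T(U, o) = (3*(-4))*5 = -12*5 = -60)
H(j, F) = -60*j
385450/H(-374, M) + r/(-77631) = 385450/((-60*(-374))) + 46516/(-77631) = 385450/22440 + 46516*(-1/77631) = 385450*(1/22440) - 46516/77631 = 38545/2244 - 46516/77631 = 962634997/58067988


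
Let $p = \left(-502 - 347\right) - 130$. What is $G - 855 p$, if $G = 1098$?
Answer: $838143$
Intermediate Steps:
$p = -979$ ($p = -849 - 130 = -979$)
$G - 855 p = 1098 - -837045 = 1098 + 837045 = 838143$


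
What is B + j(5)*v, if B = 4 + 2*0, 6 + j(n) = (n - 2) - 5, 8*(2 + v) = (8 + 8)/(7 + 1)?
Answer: 18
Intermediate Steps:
v = -7/4 (v = -2 + ((8 + 8)/(7 + 1))/8 = -2 + (16/8)/8 = -2 + (16*(⅛))/8 = -2 + (⅛)*2 = -2 + ¼ = -7/4 ≈ -1.7500)
j(n) = -13 + n (j(n) = -6 + ((n - 2) - 5) = -6 + ((-2 + n) - 5) = -6 + (-7 + n) = -13 + n)
B = 4 (B = 4 + 0 = 4)
B + j(5)*v = 4 + (-13 + 5)*(-7/4) = 4 - 8*(-7/4) = 4 + 14 = 18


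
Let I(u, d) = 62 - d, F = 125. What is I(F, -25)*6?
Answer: 522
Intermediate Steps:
I(F, -25)*6 = (62 - 1*(-25))*6 = (62 + 25)*6 = 87*6 = 522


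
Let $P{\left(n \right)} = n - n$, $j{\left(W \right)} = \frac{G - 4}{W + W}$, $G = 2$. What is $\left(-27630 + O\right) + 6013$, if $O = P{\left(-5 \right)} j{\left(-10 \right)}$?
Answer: $-21617$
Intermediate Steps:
$j{\left(W \right)} = - \frac{1}{W}$ ($j{\left(W \right)} = \frac{2 - 4}{W + W} = - \frac{2}{2 W} = - 2 \frac{1}{2 W} = - \frac{1}{W}$)
$P{\left(n \right)} = 0$
$O = 0$ ($O = 0 \left(- \frac{1}{-10}\right) = 0 \left(\left(-1\right) \left(- \frac{1}{10}\right)\right) = 0 \cdot \frac{1}{10} = 0$)
$\left(-27630 + O\right) + 6013 = \left(-27630 + 0\right) + 6013 = -27630 + 6013 = -21617$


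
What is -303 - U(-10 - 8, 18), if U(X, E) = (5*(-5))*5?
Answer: -178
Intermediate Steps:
U(X, E) = -125 (U(X, E) = -25*5 = -125)
-303 - U(-10 - 8, 18) = -303 - 1*(-125) = -303 + 125 = -178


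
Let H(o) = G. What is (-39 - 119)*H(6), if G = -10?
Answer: 1580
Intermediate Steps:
H(o) = -10
(-39 - 119)*H(6) = (-39 - 119)*(-10) = -158*(-10) = 1580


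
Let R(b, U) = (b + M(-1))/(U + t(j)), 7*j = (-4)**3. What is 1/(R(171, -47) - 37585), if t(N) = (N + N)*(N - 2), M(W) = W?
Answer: -7681/288682055 ≈ -2.6607e-5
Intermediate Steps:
j = -64/7 (j = (1/7)*(-4)**3 = (1/7)*(-64) = -64/7 ≈ -9.1429)
t(N) = 2*N*(-2 + N) (t(N) = (2*N)*(-2 + N) = 2*N*(-2 + N))
R(b, U) = (-1 + b)/(9984/49 + U) (R(b, U) = (b - 1)/(U + 2*(-64/7)*(-2 - 64/7)) = (-1 + b)/(U + 2*(-64/7)*(-78/7)) = (-1 + b)/(U + 9984/49) = (-1 + b)/(9984/49 + U))
1/(R(171, -47) - 37585) = 1/(49*(-1 + 171)/(9984 + 49*(-47)) - 37585) = 1/(49*170/(9984 - 2303) - 37585) = 1/(49*170/7681 - 37585) = 1/(49*(1/7681)*170 - 37585) = 1/(8330/7681 - 37585) = 1/(-288682055/7681) = -7681/288682055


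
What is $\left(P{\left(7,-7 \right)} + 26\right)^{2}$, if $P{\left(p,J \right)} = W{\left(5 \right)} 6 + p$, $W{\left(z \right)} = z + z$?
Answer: $8649$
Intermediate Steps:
$W{\left(z \right)} = 2 z$
$P{\left(p,J \right)} = 60 + p$ ($P{\left(p,J \right)} = 2 \cdot 5 \cdot 6 + p = 10 \cdot 6 + p = 60 + p$)
$\left(P{\left(7,-7 \right)} + 26\right)^{2} = \left(\left(60 + 7\right) + 26\right)^{2} = \left(67 + 26\right)^{2} = 93^{2} = 8649$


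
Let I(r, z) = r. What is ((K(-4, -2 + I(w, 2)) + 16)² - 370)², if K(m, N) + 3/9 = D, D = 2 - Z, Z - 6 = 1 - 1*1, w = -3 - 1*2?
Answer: 4431025/81 ≈ 54704.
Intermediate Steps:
w = -5 (w = -3 - 2 = -5)
Z = 6 (Z = 6 + (1 - 1*1) = 6 + (1 - 1) = 6 + 0 = 6)
D = -4 (D = 2 - 1*6 = 2 - 6 = -4)
K(m, N) = -13/3 (K(m, N) = -⅓ - 4 = -13/3)
((K(-4, -2 + I(w, 2)) + 16)² - 370)² = ((-13/3 + 16)² - 370)² = ((35/3)² - 370)² = (1225/9 - 370)² = (-2105/9)² = 4431025/81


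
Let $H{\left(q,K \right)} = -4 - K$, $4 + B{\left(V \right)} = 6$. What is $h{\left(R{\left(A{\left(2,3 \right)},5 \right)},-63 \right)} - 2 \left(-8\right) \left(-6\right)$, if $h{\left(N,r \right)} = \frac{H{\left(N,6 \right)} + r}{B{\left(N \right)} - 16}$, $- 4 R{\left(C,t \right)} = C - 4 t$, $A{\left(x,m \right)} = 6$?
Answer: $- \frac{1271}{14} \approx -90.786$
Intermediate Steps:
$B{\left(V \right)} = 2$ ($B{\left(V \right)} = -4 + 6 = 2$)
$R{\left(C,t \right)} = t - \frac{C}{4}$ ($R{\left(C,t \right)} = - \frac{C - 4 t}{4} = t - \frac{C}{4}$)
$h{\left(N,r \right)} = \frac{5}{7} - \frac{r}{14}$ ($h{\left(N,r \right)} = \frac{\left(-4 - 6\right) + r}{2 - 16} = \frac{\left(-4 - 6\right) + r}{-14} = \left(-10 + r\right) \left(- \frac{1}{14}\right) = \frac{5}{7} - \frac{r}{14}$)
$h{\left(R{\left(A{\left(2,3 \right)},5 \right)},-63 \right)} - 2 \left(-8\right) \left(-6\right) = \left(\frac{5}{7} - - \frac{9}{2}\right) - 2 \left(-8\right) \left(-6\right) = \left(\frac{5}{7} + \frac{9}{2}\right) - \left(-16\right) \left(-6\right) = \frac{73}{14} - 96 = - \frac{1271}{14}$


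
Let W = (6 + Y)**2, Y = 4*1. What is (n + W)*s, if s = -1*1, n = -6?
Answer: -94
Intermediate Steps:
s = -1
Y = 4
W = 100 (W = (6 + 4)**2 = 10**2 = 100)
(n + W)*s = (-6 + 100)*(-1) = 94*(-1) = -94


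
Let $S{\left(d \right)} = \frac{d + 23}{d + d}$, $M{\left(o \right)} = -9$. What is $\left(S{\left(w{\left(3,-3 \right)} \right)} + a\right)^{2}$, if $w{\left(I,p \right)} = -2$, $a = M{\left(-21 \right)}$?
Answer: $\frac{3249}{16} \approx 203.06$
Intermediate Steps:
$a = -9$
$S{\left(d \right)} = \frac{23 + d}{2 d}$
$\left(S{\left(w{\left(3,-3 \right)} \right)} + a\right)^{2} = \left(\frac{23 - 2}{2 \left(-2\right)} - 9\right)^{2} = \left(\frac{1}{2} \left(- \frac{1}{2}\right) 21 - 9\right)^{2} = \left(- \frac{21}{4} - 9\right)^{2} = \left(- \frac{57}{4}\right)^{2} = \frac{3249}{16}$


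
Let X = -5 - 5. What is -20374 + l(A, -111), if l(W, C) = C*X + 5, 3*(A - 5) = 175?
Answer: -19259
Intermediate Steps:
A = 190/3 (A = 5 + (⅓)*175 = 5 + 175/3 = 190/3 ≈ 63.333)
X = -10
l(W, C) = 5 - 10*C (l(W, C) = C*(-10) + 5 = -10*C + 5 = 5 - 10*C)
-20374 + l(A, -111) = -20374 + (5 - 10*(-111)) = -20374 + (5 + 1110) = -20374 + 1115 = -19259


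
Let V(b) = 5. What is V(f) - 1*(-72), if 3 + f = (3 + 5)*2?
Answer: 77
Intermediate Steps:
f = 13 (f = -3 + (3 + 5)*2 = -3 + 8*2 = -3 + 16 = 13)
V(f) - 1*(-72) = 5 - 1*(-72) = 5 + 72 = 77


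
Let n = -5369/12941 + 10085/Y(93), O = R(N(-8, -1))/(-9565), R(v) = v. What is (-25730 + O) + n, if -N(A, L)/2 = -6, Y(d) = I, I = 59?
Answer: -186662425186868/7303059235 ≈ -25559.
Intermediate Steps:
Y(d) = 59
N(A, L) = 12 (N(A, L) = -2*(-6) = 12)
O = -12/9565 (O = 12/(-9565) = 12*(-1/9565) = -12/9565 ≈ -0.0012546)
n = 130193214/763519 (n = -5369/12941 + 10085/59 = 130193214/763519 ≈ 170.52)
(-25730 + O) + n = (-25730 - 12/9565) + 130193214/763519 = -246107462/9565 + 130193214/763519 = -186662425186868/7303059235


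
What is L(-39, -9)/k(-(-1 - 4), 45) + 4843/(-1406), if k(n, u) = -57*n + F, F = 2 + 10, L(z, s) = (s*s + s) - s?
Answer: -478675/127946 ≈ -3.7412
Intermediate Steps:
L(z, s) = s² (L(z, s) = (s² + s) - s = (s + s²) - s = s²)
F = 12
k(n, u) = 12 - 57*n (k(n, u) = -57*n + 12 = 12 - 57*n)
L(-39, -9)/k(-(-1 - 4), 45) + 4843/(-1406) = (-9)²/(12 - (-57)*(-1 - 4)) + 4843/(-1406) = 81/(12 - (-57)*(-5)) + 4843*(-1/1406) = 81/(12 - 57*5) - 4843/1406 = 81/(12 - 285) - 4843/1406 = 81/(-273) - 4843/1406 = 81*(-1/273) - 4843/1406 = -27/91 - 4843/1406 = -478675/127946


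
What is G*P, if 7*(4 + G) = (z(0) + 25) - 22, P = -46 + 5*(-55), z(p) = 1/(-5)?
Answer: 5778/5 ≈ 1155.6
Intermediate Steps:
z(p) = -1/5
P = -321 (P = -46 - 275 = -321)
G = -18/5 (G = -4 + ((-1/5 + 25) - 22)/7 = -4 + (124/5 - 22)/7 = -4 + (1/7)*(14/5) = -4 + 2/5 = -18/5 ≈ -3.6000)
G*P = -18/5*(-321) = 5778/5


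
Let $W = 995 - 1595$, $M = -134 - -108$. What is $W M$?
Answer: $15600$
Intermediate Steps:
$M = -26$ ($M = -134 + 108 = -26$)
$W = -600$
$W M = \left(-600\right) \left(-26\right) = 15600$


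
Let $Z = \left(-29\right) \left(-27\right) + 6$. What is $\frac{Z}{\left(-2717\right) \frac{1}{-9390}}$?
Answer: $\frac{7408710}{2717} \approx 2726.8$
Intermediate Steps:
$Z = 789$ ($Z = 783 + 6 = 789$)
$\frac{Z}{\left(-2717\right) \frac{1}{-9390}} = \frac{789}{\left(-2717\right) \frac{1}{-9390}} = \frac{789}{\left(-2717\right) \left(- \frac{1}{9390}\right)} = \frac{789}{\frac{2717}{9390}} = 789 \cdot \frac{9390}{2717} = \frac{7408710}{2717}$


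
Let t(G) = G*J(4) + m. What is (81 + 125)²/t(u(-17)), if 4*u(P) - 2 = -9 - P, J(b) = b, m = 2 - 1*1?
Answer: 42436/11 ≈ 3857.8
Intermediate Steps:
m = 1 (m = 2 - 1 = 1)
u(P) = -7/4 - P/4 (u(P) = ½ + (-9 - P)/4 = ½ + (-9/4 - P/4) = -7/4 - P/4)
t(G) = 1 + 4*G (t(G) = G*4 + 1 = 4*G + 1 = 1 + 4*G)
(81 + 125)²/t(u(-17)) = (81 + 125)²/(1 + 4*(-7/4 - ¼*(-17))) = 206²/(1 + 4*(-7/4 + 17/4)) = 42436/(1 + 4*(5/2)) = 42436/(1 + 10) = 42436/11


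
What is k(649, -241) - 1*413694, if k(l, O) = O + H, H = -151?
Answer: -414086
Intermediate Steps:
k(l, O) = -151 + O (k(l, O) = O - 151 = -151 + O)
k(649, -241) - 1*413694 = (-151 - 241) - 1*413694 = -392 - 413694 = -414086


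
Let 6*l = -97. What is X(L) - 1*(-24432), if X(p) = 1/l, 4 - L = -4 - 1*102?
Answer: 2369898/97 ≈ 24432.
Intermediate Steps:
l = -97/6 (l = (⅙)*(-97) = -97/6 ≈ -16.167)
L = 110 (L = 4 - (-4 - 1*102) = 4 - (-4 - 102) = 4 - 1*(-106) = 4 + 106 = 110)
X(p) = -6/97 (X(p) = 1/(-97/6) = -6/97)
X(L) - 1*(-24432) = -6/97 - 1*(-24432) = -6/97 + 24432 = 2369898/97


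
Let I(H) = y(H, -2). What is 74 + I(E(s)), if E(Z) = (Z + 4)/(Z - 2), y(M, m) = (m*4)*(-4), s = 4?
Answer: 106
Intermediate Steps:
y(M, m) = -16*m (y(M, m) = (4*m)*(-4) = -16*m)
E(Z) = (4 + Z)/(-2 + Z)
I(H) = 32 (I(H) = -16*(-2) = 32)
74 + I(E(s)) = 74 + 32 = 106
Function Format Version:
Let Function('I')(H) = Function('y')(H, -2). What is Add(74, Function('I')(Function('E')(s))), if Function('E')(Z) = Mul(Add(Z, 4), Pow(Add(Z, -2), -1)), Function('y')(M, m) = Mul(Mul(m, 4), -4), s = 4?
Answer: 106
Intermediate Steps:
Function('y')(M, m) = Mul(-16, m) (Function('y')(M, m) = Mul(Mul(4, m), -4) = Mul(-16, m))
Function('E')(Z) = Mul(Pow(Add(-2, Z), -1), Add(4, Z)) (Function('E')(Z) = Mul(Add(4, Z), Pow(Add(-2, Z), -1)) = Mul(Pow(Add(-2, Z), -1), Add(4, Z)))
Function('I')(H) = 32 (Function('I')(H) = Mul(-16, -2) = 32)
Add(74, Function('I')(Function('E')(s))) = Add(74, 32) = 106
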